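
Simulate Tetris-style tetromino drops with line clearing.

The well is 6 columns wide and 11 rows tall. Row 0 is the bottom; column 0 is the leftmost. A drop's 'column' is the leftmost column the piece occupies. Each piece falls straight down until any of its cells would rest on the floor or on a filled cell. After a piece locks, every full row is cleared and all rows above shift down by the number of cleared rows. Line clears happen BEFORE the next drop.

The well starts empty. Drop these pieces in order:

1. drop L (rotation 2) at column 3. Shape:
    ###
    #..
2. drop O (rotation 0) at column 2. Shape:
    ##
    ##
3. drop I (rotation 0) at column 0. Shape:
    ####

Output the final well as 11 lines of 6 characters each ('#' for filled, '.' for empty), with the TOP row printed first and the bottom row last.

Drop 1: L rot2 at col 3 lands with bottom-row=0; cleared 0 line(s) (total 0); column heights now [0 0 0 2 2 2], max=2
Drop 2: O rot0 at col 2 lands with bottom-row=2; cleared 0 line(s) (total 0); column heights now [0 0 4 4 2 2], max=4
Drop 3: I rot0 at col 0 lands with bottom-row=4; cleared 0 line(s) (total 0); column heights now [5 5 5 5 2 2], max=5

Answer: ......
......
......
......
......
......
####..
..##..
..##..
...###
...#..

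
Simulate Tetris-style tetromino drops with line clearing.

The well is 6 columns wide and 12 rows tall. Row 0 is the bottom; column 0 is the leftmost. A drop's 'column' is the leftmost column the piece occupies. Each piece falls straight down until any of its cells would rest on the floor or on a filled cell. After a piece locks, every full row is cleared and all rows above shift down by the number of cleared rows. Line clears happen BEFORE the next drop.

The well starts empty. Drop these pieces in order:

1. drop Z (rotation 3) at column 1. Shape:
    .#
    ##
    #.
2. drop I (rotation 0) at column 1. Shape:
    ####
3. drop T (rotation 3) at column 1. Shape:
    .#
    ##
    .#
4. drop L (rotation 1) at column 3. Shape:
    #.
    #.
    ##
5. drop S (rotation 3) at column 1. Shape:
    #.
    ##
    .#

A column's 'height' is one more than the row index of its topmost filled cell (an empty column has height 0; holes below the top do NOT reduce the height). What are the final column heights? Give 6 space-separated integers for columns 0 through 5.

Drop 1: Z rot3 at col 1 lands with bottom-row=0; cleared 0 line(s) (total 0); column heights now [0 2 3 0 0 0], max=3
Drop 2: I rot0 at col 1 lands with bottom-row=3; cleared 0 line(s) (total 0); column heights now [0 4 4 4 4 0], max=4
Drop 3: T rot3 at col 1 lands with bottom-row=4; cleared 0 line(s) (total 0); column heights now [0 6 7 4 4 0], max=7
Drop 4: L rot1 at col 3 lands with bottom-row=4; cleared 0 line(s) (total 0); column heights now [0 6 7 7 5 0], max=7
Drop 5: S rot3 at col 1 lands with bottom-row=7; cleared 0 line(s) (total 0); column heights now [0 10 9 7 5 0], max=10

Answer: 0 10 9 7 5 0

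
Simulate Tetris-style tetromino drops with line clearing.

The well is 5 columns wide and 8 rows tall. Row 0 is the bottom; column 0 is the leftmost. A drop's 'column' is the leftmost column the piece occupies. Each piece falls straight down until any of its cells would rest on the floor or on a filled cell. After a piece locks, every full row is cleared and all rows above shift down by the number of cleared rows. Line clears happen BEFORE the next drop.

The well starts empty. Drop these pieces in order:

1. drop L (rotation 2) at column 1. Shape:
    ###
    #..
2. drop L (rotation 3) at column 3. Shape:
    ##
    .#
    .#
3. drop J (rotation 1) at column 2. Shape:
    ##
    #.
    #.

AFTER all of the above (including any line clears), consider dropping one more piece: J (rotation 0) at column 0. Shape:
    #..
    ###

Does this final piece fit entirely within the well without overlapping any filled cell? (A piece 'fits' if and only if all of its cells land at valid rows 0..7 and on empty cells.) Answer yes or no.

Answer: yes

Derivation:
Drop 1: L rot2 at col 1 lands with bottom-row=0; cleared 0 line(s) (total 0); column heights now [0 2 2 2 0], max=2
Drop 2: L rot3 at col 3 lands with bottom-row=0; cleared 0 line(s) (total 0); column heights now [0 2 2 3 3], max=3
Drop 3: J rot1 at col 2 lands with bottom-row=2; cleared 0 line(s) (total 0); column heights now [0 2 5 5 3], max=5
Test piece J rot0 at col 0 (width 3): heights before test = [0 2 5 5 3]; fits = True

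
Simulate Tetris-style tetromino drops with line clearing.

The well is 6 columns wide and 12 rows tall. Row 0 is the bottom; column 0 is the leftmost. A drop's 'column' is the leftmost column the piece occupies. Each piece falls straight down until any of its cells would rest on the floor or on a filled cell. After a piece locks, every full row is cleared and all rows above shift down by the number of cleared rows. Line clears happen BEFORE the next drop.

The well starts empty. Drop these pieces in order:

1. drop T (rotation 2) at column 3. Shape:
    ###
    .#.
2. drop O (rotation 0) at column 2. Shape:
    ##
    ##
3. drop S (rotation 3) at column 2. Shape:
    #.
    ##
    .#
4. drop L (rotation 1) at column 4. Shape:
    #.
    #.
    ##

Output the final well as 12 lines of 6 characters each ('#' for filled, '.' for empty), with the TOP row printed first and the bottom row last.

Answer: ......
......
......
......
......
..#...
..##..
...##.
..###.
..####
...###
....#.

Derivation:
Drop 1: T rot2 at col 3 lands with bottom-row=0; cleared 0 line(s) (total 0); column heights now [0 0 0 2 2 2], max=2
Drop 2: O rot0 at col 2 lands with bottom-row=2; cleared 0 line(s) (total 0); column heights now [0 0 4 4 2 2], max=4
Drop 3: S rot3 at col 2 lands with bottom-row=4; cleared 0 line(s) (total 0); column heights now [0 0 7 6 2 2], max=7
Drop 4: L rot1 at col 4 lands with bottom-row=2; cleared 0 line(s) (total 0); column heights now [0 0 7 6 5 3], max=7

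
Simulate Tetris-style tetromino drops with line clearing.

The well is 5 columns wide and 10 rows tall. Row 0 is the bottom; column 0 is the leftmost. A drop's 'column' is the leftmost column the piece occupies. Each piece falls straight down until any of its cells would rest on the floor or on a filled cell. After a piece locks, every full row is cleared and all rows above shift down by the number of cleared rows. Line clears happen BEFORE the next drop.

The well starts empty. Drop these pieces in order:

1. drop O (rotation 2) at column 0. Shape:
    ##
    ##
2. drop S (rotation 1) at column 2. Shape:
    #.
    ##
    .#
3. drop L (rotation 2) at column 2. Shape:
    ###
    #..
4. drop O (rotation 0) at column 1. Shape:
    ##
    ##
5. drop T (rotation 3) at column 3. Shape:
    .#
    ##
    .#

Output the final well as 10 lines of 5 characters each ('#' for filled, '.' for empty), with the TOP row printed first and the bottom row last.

Drop 1: O rot2 at col 0 lands with bottom-row=0; cleared 0 line(s) (total 0); column heights now [2 2 0 0 0], max=2
Drop 2: S rot1 at col 2 lands with bottom-row=0; cleared 0 line(s) (total 0); column heights now [2 2 3 2 0], max=3
Drop 3: L rot2 at col 2 lands with bottom-row=3; cleared 0 line(s) (total 0); column heights now [2 2 5 5 5], max=5
Drop 4: O rot0 at col 1 lands with bottom-row=5; cleared 0 line(s) (total 0); column heights now [2 7 7 5 5], max=7
Drop 5: T rot3 at col 3 lands with bottom-row=5; cleared 0 line(s) (total 0); column heights now [2 7 7 7 8], max=8

Answer: .....
.....
....#
.####
.##.#
..###
..#..
..#..
####.
##.#.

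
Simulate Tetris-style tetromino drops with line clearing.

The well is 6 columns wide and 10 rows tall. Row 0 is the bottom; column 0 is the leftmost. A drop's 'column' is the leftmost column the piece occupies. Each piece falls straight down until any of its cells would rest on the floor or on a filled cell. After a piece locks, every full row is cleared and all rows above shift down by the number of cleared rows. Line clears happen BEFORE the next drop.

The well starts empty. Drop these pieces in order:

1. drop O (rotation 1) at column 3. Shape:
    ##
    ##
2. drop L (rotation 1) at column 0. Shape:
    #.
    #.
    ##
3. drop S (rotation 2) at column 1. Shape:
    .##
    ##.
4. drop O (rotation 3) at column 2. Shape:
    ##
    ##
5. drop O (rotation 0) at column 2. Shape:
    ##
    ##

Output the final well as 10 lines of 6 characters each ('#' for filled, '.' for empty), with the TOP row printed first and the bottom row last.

Answer: ......
......
......
..##..
..##..
..##..
..##..
#.##..
#####.
##.##.

Derivation:
Drop 1: O rot1 at col 3 lands with bottom-row=0; cleared 0 line(s) (total 0); column heights now [0 0 0 2 2 0], max=2
Drop 2: L rot1 at col 0 lands with bottom-row=0; cleared 0 line(s) (total 0); column heights now [3 1 0 2 2 0], max=3
Drop 3: S rot2 at col 1 lands with bottom-row=1; cleared 0 line(s) (total 0); column heights now [3 2 3 3 2 0], max=3
Drop 4: O rot3 at col 2 lands with bottom-row=3; cleared 0 line(s) (total 0); column heights now [3 2 5 5 2 0], max=5
Drop 5: O rot0 at col 2 lands with bottom-row=5; cleared 0 line(s) (total 0); column heights now [3 2 7 7 2 0], max=7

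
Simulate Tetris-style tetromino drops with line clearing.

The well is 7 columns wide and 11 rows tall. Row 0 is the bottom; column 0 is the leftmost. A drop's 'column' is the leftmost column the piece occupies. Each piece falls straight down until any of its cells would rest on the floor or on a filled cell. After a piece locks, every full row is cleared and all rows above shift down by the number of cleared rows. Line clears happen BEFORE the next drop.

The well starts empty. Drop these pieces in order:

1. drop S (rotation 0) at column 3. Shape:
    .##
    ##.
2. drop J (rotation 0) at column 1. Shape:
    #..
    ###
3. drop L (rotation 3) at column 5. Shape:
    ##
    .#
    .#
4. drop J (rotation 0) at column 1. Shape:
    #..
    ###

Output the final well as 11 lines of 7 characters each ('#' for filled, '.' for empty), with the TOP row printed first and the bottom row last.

Drop 1: S rot0 at col 3 lands with bottom-row=0; cleared 0 line(s) (total 0); column heights now [0 0 0 1 2 2 0], max=2
Drop 2: J rot0 at col 1 lands with bottom-row=1; cleared 0 line(s) (total 0); column heights now [0 3 2 2 2 2 0], max=3
Drop 3: L rot3 at col 5 lands with bottom-row=0; cleared 0 line(s) (total 0); column heights now [0 3 2 2 2 3 3], max=3
Drop 4: J rot0 at col 1 lands with bottom-row=3; cleared 0 line(s) (total 0); column heights now [0 5 4 4 2 3 3], max=5

Answer: .......
.......
.......
.......
.......
.......
.#.....
.###...
.#...##
.######
...##.#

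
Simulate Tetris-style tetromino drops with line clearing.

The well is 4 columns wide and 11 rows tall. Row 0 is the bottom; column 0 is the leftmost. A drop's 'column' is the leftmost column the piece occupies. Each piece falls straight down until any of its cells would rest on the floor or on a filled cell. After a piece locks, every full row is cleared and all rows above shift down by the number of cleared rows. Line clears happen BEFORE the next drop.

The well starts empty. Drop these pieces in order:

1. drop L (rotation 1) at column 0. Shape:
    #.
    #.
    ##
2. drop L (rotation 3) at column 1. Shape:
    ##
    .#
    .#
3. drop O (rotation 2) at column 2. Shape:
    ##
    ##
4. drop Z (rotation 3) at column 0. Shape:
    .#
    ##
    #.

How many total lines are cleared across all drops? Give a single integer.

Drop 1: L rot1 at col 0 lands with bottom-row=0; cleared 0 line(s) (total 0); column heights now [3 1 0 0], max=3
Drop 2: L rot3 at col 1 lands with bottom-row=0; cleared 0 line(s) (total 0); column heights now [3 3 3 0], max=3
Drop 3: O rot2 at col 2 lands with bottom-row=3; cleared 0 line(s) (total 0); column heights now [3 3 5 5], max=5
Drop 4: Z rot3 at col 0 lands with bottom-row=3; cleared 1 line(s) (total 1); column heights now [4 5 4 4], max=5

Answer: 1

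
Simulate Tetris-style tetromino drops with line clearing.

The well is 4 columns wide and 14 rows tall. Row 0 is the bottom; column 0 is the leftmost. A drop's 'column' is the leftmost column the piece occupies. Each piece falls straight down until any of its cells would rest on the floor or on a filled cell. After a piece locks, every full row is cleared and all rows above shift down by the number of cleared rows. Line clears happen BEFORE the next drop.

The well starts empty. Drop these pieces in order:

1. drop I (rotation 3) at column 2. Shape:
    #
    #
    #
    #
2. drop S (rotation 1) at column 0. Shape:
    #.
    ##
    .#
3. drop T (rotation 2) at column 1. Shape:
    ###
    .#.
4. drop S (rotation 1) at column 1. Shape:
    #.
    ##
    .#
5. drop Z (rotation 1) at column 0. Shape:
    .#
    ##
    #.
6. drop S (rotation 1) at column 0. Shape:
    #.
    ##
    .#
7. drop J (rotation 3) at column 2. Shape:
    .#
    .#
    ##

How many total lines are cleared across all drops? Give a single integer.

Answer: 1

Derivation:
Drop 1: I rot3 at col 2 lands with bottom-row=0; cleared 0 line(s) (total 0); column heights now [0 0 4 0], max=4
Drop 2: S rot1 at col 0 lands with bottom-row=0; cleared 0 line(s) (total 0); column heights now [3 2 4 0], max=4
Drop 3: T rot2 at col 1 lands with bottom-row=4; cleared 0 line(s) (total 0); column heights now [3 6 6 6], max=6
Drop 4: S rot1 at col 1 lands with bottom-row=6; cleared 0 line(s) (total 0); column heights now [3 9 8 6], max=9
Drop 5: Z rot1 at col 0 lands with bottom-row=8; cleared 0 line(s) (total 0); column heights now [10 11 8 6], max=11
Drop 6: S rot1 at col 0 lands with bottom-row=11; cleared 0 line(s) (total 0); column heights now [14 13 8 6], max=14
Drop 7: J rot3 at col 2 lands with bottom-row=8; cleared 1 line(s) (total 1); column heights now [13 12 8 10], max=13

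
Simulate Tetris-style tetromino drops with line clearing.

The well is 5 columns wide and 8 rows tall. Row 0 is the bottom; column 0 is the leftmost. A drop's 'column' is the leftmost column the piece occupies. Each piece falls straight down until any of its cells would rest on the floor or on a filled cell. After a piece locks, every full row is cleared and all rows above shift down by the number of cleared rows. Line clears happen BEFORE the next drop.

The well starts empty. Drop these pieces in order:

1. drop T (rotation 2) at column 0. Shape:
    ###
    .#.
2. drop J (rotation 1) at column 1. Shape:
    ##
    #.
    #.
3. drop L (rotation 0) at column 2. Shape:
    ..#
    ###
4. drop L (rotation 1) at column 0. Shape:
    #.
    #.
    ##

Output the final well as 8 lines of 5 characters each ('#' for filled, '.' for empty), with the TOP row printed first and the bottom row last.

Answer: .....
#....
#...#
.##..
.#...
.#...
###..
.#...

Derivation:
Drop 1: T rot2 at col 0 lands with bottom-row=0; cleared 0 line(s) (total 0); column heights now [2 2 2 0 0], max=2
Drop 2: J rot1 at col 1 lands with bottom-row=2; cleared 0 line(s) (total 0); column heights now [2 5 5 0 0], max=5
Drop 3: L rot0 at col 2 lands with bottom-row=5; cleared 0 line(s) (total 0); column heights now [2 5 6 6 7], max=7
Drop 4: L rot1 at col 0 lands with bottom-row=5; cleared 1 line(s) (total 1); column heights now [7 5 5 0 6], max=7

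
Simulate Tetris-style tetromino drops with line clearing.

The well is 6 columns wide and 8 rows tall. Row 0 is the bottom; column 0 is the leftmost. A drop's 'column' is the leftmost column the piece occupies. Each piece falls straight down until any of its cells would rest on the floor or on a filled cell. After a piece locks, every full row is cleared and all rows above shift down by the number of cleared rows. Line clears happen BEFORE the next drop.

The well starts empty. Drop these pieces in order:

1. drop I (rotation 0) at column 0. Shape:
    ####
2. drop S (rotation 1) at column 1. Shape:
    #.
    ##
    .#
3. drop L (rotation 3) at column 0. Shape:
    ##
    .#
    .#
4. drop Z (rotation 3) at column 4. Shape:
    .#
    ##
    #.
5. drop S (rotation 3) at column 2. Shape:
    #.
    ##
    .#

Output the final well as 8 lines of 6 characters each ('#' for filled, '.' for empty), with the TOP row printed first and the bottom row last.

Drop 1: I rot0 at col 0 lands with bottom-row=0; cleared 0 line(s) (total 0); column heights now [1 1 1 1 0 0], max=1
Drop 2: S rot1 at col 1 lands with bottom-row=1; cleared 0 line(s) (total 0); column heights now [1 4 3 1 0 0], max=4
Drop 3: L rot3 at col 0 lands with bottom-row=4; cleared 0 line(s) (total 0); column heights now [7 7 3 1 0 0], max=7
Drop 4: Z rot3 at col 4 lands with bottom-row=0; cleared 0 line(s) (total 0); column heights now [7 7 3 1 2 3], max=7
Drop 5: S rot3 at col 2 lands with bottom-row=2; cleared 0 line(s) (total 0); column heights now [7 7 5 4 2 3], max=7

Answer: ......
##....
.#....
.##...
.###..
.###.#
..#.##
#####.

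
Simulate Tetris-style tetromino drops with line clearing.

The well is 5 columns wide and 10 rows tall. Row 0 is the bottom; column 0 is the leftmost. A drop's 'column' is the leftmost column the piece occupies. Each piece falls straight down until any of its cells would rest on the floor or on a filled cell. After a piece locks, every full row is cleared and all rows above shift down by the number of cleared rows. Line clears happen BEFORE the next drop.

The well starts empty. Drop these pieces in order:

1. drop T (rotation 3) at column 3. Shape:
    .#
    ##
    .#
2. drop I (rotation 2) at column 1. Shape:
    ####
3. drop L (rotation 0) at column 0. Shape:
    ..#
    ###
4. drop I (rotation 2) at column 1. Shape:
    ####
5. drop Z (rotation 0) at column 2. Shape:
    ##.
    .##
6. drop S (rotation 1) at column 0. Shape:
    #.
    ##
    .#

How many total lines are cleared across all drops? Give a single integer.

Drop 1: T rot3 at col 3 lands with bottom-row=0; cleared 0 line(s) (total 0); column heights now [0 0 0 2 3], max=3
Drop 2: I rot2 at col 1 lands with bottom-row=3; cleared 0 line(s) (total 0); column heights now [0 4 4 4 4], max=4
Drop 3: L rot0 at col 0 lands with bottom-row=4; cleared 0 line(s) (total 0); column heights now [5 5 6 4 4], max=6
Drop 4: I rot2 at col 1 lands with bottom-row=6; cleared 0 line(s) (total 0); column heights now [5 7 7 7 7], max=7
Drop 5: Z rot0 at col 2 lands with bottom-row=7; cleared 0 line(s) (total 0); column heights now [5 7 9 9 8], max=9
Drop 6: S rot1 at col 0 lands with bottom-row=7; cleared 0 line(s) (total 0); column heights now [10 9 9 9 8], max=10

Answer: 0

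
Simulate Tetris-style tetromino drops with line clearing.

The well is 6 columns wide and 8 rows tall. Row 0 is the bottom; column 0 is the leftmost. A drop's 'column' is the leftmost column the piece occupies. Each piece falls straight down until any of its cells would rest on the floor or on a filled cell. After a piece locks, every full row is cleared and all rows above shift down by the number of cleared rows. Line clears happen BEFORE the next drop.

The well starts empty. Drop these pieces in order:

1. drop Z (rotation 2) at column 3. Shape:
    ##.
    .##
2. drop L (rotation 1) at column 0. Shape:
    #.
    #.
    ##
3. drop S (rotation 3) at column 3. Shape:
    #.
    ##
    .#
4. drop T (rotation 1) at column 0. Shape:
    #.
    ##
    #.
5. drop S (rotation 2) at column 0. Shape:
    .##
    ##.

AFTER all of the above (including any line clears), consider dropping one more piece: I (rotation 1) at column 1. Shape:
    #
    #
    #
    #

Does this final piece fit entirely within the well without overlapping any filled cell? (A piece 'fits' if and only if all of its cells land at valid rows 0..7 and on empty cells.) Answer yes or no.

Answer: no

Derivation:
Drop 1: Z rot2 at col 3 lands with bottom-row=0; cleared 0 line(s) (total 0); column heights now [0 0 0 2 2 1], max=2
Drop 2: L rot1 at col 0 lands with bottom-row=0; cleared 0 line(s) (total 0); column heights now [3 1 0 2 2 1], max=3
Drop 3: S rot3 at col 3 lands with bottom-row=2; cleared 0 line(s) (total 0); column heights now [3 1 0 5 4 1], max=5
Drop 4: T rot1 at col 0 lands with bottom-row=3; cleared 0 line(s) (total 0); column heights now [6 5 0 5 4 1], max=6
Drop 5: S rot2 at col 0 lands with bottom-row=6; cleared 0 line(s) (total 0); column heights now [7 8 8 5 4 1], max=8
Test piece I rot1 at col 1 (width 1): heights before test = [7 8 8 5 4 1]; fits = False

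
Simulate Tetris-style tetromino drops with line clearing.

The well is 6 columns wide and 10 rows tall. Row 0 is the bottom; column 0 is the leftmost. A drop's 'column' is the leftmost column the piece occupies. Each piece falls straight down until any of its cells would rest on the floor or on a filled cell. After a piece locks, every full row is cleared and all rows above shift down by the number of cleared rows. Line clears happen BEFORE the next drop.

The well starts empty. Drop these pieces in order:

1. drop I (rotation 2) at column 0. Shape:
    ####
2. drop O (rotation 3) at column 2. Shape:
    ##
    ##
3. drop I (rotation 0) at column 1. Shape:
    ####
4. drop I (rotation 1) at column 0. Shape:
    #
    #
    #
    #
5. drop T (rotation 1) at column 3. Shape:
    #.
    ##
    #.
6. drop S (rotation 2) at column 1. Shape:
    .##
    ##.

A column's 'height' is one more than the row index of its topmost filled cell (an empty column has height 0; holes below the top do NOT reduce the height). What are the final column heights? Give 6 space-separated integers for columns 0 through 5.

Drop 1: I rot2 at col 0 lands with bottom-row=0; cleared 0 line(s) (total 0); column heights now [1 1 1 1 0 0], max=1
Drop 2: O rot3 at col 2 lands with bottom-row=1; cleared 0 line(s) (total 0); column heights now [1 1 3 3 0 0], max=3
Drop 3: I rot0 at col 1 lands with bottom-row=3; cleared 0 line(s) (total 0); column heights now [1 4 4 4 4 0], max=4
Drop 4: I rot1 at col 0 lands with bottom-row=1; cleared 0 line(s) (total 0); column heights now [5 4 4 4 4 0], max=5
Drop 5: T rot1 at col 3 lands with bottom-row=4; cleared 0 line(s) (total 0); column heights now [5 4 4 7 6 0], max=7
Drop 6: S rot2 at col 1 lands with bottom-row=6; cleared 0 line(s) (total 0); column heights now [5 7 8 8 6 0], max=8

Answer: 5 7 8 8 6 0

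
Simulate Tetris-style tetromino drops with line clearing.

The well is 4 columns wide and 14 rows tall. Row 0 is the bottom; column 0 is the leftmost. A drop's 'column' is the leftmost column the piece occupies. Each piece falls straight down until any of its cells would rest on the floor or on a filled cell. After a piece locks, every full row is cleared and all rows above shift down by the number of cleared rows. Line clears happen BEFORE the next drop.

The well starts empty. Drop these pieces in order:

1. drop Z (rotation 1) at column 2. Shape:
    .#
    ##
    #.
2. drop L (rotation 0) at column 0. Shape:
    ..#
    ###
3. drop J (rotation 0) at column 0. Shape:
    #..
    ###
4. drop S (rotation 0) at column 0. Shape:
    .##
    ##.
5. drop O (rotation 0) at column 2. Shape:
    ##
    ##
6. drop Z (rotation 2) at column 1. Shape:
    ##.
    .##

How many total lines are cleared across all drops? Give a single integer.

Answer: 1

Derivation:
Drop 1: Z rot1 at col 2 lands with bottom-row=0; cleared 0 line(s) (total 0); column heights now [0 0 2 3], max=3
Drop 2: L rot0 at col 0 lands with bottom-row=2; cleared 1 line(s) (total 1); column heights now [0 0 3 2], max=3
Drop 3: J rot0 at col 0 lands with bottom-row=3; cleared 0 line(s) (total 1); column heights now [5 4 4 2], max=5
Drop 4: S rot0 at col 0 lands with bottom-row=5; cleared 0 line(s) (total 1); column heights now [6 7 7 2], max=7
Drop 5: O rot0 at col 2 lands with bottom-row=7; cleared 0 line(s) (total 1); column heights now [6 7 9 9], max=9
Drop 6: Z rot2 at col 1 lands with bottom-row=9; cleared 0 line(s) (total 1); column heights now [6 11 11 10], max=11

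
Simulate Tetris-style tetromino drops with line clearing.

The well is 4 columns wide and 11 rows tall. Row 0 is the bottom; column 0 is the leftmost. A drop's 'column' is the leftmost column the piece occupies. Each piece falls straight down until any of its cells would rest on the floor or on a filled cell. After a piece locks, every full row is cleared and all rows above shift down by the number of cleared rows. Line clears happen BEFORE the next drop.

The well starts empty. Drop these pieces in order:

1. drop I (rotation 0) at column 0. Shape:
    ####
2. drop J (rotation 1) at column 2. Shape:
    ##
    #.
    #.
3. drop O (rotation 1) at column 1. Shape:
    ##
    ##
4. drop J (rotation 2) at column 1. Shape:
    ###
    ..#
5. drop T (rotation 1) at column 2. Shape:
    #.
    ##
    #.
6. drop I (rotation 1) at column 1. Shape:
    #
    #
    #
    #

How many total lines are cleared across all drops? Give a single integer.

Answer: 1

Derivation:
Drop 1: I rot0 at col 0 lands with bottom-row=0; cleared 1 line(s) (total 1); column heights now [0 0 0 0], max=0
Drop 2: J rot1 at col 2 lands with bottom-row=0; cleared 0 line(s) (total 1); column heights now [0 0 3 3], max=3
Drop 3: O rot1 at col 1 lands with bottom-row=3; cleared 0 line(s) (total 1); column heights now [0 5 5 3], max=5
Drop 4: J rot2 at col 1 lands with bottom-row=4; cleared 0 line(s) (total 1); column heights now [0 6 6 6], max=6
Drop 5: T rot1 at col 2 lands with bottom-row=6; cleared 0 line(s) (total 1); column heights now [0 6 9 8], max=9
Drop 6: I rot1 at col 1 lands with bottom-row=6; cleared 0 line(s) (total 1); column heights now [0 10 9 8], max=10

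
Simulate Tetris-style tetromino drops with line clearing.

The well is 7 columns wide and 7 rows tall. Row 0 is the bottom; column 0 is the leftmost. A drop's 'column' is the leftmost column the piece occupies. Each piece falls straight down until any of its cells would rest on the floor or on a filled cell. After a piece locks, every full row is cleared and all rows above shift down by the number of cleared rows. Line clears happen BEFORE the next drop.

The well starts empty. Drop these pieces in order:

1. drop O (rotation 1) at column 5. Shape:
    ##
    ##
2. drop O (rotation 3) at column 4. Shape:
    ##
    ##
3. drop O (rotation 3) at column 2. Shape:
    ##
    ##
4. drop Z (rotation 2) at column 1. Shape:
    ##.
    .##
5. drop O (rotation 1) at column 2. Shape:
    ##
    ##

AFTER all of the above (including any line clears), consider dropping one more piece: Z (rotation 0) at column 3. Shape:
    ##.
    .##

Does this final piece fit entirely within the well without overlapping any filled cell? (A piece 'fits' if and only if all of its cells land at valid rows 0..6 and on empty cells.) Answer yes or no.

Answer: yes

Derivation:
Drop 1: O rot1 at col 5 lands with bottom-row=0; cleared 0 line(s) (total 0); column heights now [0 0 0 0 0 2 2], max=2
Drop 2: O rot3 at col 4 lands with bottom-row=2; cleared 0 line(s) (total 0); column heights now [0 0 0 0 4 4 2], max=4
Drop 3: O rot3 at col 2 lands with bottom-row=0; cleared 0 line(s) (total 0); column heights now [0 0 2 2 4 4 2], max=4
Drop 4: Z rot2 at col 1 lands with bottom-row=2; cleared 0 line(s) (total 0); column heights now [0 4 4 3 4 4 2], max=4
Drop 5: O rot1 at col 2 lands with bottom-row=4; cleared 0 line(s) (total 0); column heights now [0 4 6 6 4 4 2], max=6
Test piece Z rot0 at col 3 (width 3): heights before test = [0 4 6 6 4 4 2]; fits = True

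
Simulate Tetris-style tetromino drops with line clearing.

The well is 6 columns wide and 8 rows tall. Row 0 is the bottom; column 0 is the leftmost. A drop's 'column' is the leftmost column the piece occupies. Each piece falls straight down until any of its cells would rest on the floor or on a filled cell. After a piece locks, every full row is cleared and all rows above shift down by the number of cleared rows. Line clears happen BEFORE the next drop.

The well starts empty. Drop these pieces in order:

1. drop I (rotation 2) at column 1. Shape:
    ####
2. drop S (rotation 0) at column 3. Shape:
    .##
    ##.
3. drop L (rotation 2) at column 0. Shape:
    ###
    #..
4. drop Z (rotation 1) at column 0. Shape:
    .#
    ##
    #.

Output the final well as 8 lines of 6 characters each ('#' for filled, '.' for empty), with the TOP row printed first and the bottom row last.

Drop 1: I rot2 at col 1 lands with bottom-row=0; cleared 0 line(s) (total 0); column heights now [0 1 1 1 1 0], max=1
Drop 2: S rot0 at col 3 lands with bottom-row=1; cleared 0 line(s) (total 0); column heights now [0 1 1 2 3 3], max=3
Drop 3: L rot2 at col 0 lands with bottom-row=0; cleared 0 line(s) (total 0); column heights now [2 2 2 2 3 3], max=3
Drop 4: Z rot1 at col 0 lands with bottom-row=2; cleared 0 line(s) (total 0); column heights now [4 5 2 2 3 3], max=5

Answer: ......
......
......
.#....
##....
#...##
#####.
#####.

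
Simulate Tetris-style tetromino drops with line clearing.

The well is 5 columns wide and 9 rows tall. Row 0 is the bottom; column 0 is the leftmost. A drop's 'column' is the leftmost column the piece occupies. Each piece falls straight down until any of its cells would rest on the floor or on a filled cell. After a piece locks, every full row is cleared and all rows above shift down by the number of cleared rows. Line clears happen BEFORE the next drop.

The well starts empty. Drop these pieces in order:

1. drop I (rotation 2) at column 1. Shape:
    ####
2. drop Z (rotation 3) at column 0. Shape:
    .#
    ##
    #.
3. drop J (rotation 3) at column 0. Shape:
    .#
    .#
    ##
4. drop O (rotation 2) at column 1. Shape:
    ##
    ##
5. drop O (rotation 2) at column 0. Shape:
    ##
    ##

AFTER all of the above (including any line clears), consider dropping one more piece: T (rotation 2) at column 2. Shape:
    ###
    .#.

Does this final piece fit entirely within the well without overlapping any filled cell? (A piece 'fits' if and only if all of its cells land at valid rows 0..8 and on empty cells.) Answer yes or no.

Drop 1: I rot2 at col 1 lands with bottom-row=0; cleared 0 line(s) (total 0); column heights now [0 1 1 1 1], max=1
Drop 2: Z rot3 at col 0 lands with bottom-row=0; cleared 1 line(s) (total 1); column heights now [1 2 0 0 0], max=2
Drop 3: J rot3 at col 0 lands with bottom-row=2; cleared 0 line(s) (total 1); column heights now [3 5 0 0 0], max=5
Drop 4: O rot2 at col 1 lands with bottom-row=5; cleared 0 line(s) (total 1); column heights now [3 7 7 0 0], max=7
Drop 5: O rot2 at col 0 lands with bottom-row=7; cleared 0 line(s) (total 1); column heights now [9 9 7 0 0], max=9
Test piece T rot2 at col 2 (width 3): heights before test = [9 9 7 0 0]; fits = True

Answer: yes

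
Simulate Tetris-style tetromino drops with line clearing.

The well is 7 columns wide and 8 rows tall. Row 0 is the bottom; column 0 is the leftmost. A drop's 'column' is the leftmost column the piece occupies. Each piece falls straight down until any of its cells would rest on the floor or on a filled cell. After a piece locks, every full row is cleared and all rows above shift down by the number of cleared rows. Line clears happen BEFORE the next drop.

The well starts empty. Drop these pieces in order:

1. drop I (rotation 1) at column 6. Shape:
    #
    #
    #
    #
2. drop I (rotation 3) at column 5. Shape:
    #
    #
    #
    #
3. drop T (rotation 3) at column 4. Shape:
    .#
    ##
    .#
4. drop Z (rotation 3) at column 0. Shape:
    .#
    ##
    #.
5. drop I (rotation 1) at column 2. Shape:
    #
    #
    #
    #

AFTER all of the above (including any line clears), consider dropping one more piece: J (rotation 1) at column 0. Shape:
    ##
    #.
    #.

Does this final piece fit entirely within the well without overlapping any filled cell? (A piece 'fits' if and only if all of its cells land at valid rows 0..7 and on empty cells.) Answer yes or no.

Drop 1: I rot1 at col 6 lands with bottom-row=0; cleared 0 line(s) (total 0); column heights now [0 0 0 0 0 0 4], max=4
Drop 2: I rot3 at col 5 lands with bottom-row=0; cleared 0 line(s) (total 0); column heights now [0 0 0 0 0 4 4], max=4
Drop 3: T rot3 at col 4 lands with bottom-row=4; cleared 0 line(s) (total 0); column heights now [0 0 0 0 6 7 4], max=7
Drop 4: Z rot3 at col 0 lands with bottom-row=0; cleared 0 line(s) (total 0); column heights now [2 3 0 0 6 7 4], max=7
Drop 5: I rot1 at col 2 lands with bottom-row=0; cleared 0 line(s) (total 0); column heights now [2 3 4 0 6 7 4], max=7
Test piece J rot1 at col 0 (width 2): heights before test = [2 3 4 0 6 7 4]; fits = True

Answer: yes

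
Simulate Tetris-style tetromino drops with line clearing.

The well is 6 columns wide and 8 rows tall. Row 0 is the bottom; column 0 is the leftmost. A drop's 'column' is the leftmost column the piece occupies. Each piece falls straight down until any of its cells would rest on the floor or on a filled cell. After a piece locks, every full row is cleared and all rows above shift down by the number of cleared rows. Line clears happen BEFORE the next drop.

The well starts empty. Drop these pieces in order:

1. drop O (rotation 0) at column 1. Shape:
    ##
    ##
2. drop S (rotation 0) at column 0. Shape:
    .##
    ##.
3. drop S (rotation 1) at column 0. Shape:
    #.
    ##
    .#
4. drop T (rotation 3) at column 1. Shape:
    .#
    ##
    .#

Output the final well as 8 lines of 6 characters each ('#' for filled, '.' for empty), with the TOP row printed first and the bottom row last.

Answer: ..#...
###...
###...
.#....
.##...
##....
.##...
.##...

Derivation:
Drop 1: O rot0 at col 1 lands with bottom-row=0; cleared 0 line(s) (total 0); column heights now [0 2 2 0 0 0], max=2
Drop 2: S rot0 at col 0 lands with bottom-row=2; cleared 0 line(s) (total 0); column heights now [3 4 4 0 0 0], max=4
Drop 3: S rot1 at col 0 lands with bottom-row=4; cleared 0 line(s) (total 0); column heights now [7 6 4 0 0 0], max=7
Drop 4: T rot3 at col 1 lands with bottom-row=5; cleared 0 line(s) (total 0); column heights now [7 7 8 0 0 0], max=8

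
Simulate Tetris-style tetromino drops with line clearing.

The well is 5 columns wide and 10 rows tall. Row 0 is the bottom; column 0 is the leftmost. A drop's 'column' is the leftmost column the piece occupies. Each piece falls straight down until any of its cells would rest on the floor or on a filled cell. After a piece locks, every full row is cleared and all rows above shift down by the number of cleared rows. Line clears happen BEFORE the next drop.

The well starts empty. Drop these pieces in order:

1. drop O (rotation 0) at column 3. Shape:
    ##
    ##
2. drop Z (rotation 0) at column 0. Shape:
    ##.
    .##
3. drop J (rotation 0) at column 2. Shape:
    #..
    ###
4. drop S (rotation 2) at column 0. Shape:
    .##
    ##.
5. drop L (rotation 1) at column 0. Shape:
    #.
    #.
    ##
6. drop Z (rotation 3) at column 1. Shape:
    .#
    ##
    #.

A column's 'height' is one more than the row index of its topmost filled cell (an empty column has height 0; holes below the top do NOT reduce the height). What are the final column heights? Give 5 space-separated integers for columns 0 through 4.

Drop 1: O rot0 at col 3 lands with bottom-row=0; cleared 0 line(s) (total 0); column heights now [0 0 0 2 2], max=2
Drop 2: Z rot0 at col 0 lands with bottom-row=0; cleared 0 line(s) (total 0); column heights now [2 2 1 2 2], max=2
Drop 3: J rot0 at col 2 lands with bottom-row=2; cleared 0 line(s) (total 0); column heights now [2 2 4 3 3], max=4
Drop 4: S rot2 at col 0 lands with bottom-row=3; cleared 0 line(s) (total 0); column heights now [4 5 5 3 3], max=5
Drop 5: L rot1 at col 0 lands with bottom-row=5; cleared 0 line(s) (total 0); column heights now [8 6 5 3 3], max=8
Drop 6: Z rot3 at col 1 lands with bottom-row=6; cleared 0 line(s) (total 0); column heights now [8 8 9 3 3], max=9

Answer: 8 8 9 3 3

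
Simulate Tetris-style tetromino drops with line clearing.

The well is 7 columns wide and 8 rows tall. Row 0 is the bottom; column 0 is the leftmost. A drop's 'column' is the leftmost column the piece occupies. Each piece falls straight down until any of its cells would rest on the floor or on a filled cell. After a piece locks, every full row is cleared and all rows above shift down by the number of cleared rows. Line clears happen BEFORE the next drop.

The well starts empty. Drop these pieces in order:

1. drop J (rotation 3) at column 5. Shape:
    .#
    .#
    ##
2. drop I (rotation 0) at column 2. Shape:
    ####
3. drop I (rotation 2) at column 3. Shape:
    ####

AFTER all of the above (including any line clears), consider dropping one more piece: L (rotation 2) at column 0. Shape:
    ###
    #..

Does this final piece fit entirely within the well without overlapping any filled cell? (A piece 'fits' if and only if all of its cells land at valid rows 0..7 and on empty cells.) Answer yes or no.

Drop 1: J rot3 at col 5 lands with bottom-row=0; cleared 0 line(s) (total 0); column heights now [0 0 0 0 0 1 3], max=3
Drop 2: I rot0 at col 2 lands with bottom-row=1; cleared 0 line(s) (total 0); column heights now [0 0 2 2 2 2 3], max=3
Drop 3: I rot2 at col 3 lands with bottom-row=3; cleared 0 line(s) (total 0); column heights now [0 0 2 4 4 4 4], max=4
Test piece L rot2 at col 0 (width 3): heights before test = [0 0 2 4 4 4 4]; fits = True

Answer: yes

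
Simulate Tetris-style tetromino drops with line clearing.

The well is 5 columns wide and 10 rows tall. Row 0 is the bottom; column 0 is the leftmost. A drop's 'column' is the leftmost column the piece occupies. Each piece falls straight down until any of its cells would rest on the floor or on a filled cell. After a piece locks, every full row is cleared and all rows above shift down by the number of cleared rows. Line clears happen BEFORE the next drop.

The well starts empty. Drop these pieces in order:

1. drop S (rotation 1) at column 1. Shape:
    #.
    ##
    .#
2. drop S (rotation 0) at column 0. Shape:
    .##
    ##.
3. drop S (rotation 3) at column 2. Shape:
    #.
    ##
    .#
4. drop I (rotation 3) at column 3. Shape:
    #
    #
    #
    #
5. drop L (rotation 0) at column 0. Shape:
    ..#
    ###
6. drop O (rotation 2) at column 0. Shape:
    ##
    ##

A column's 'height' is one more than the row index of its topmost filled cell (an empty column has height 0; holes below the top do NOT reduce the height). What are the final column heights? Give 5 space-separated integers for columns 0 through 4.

Answer: 10 10 9 10 0

Derivation:
Drop 1: S rot1 at col 1 lands with bottom-row=0; cleared 0 line(s) (total 0); column heights now [0 3 2 0 0], max=3
Drop 2: S rot0 at col 0 lands with bottom-row=3; cleared 0 line(s) (total 0); column heights now [4 5 5 0 0], max=5
Drop 3: S rot3 at col 2 lands with bottom-row=4; cleared 0 line(s) (total 0); column heights now [4 5 7 6 0], max=7
Drop 4: I rot3 at col 3 lands with bottom-row=6; cleared 0 line(s) (total 0); column heights now [4 5 7 10 0], max=10
Drop 5: L rot0 at col 0 lands with bottom-row=7; cleared 0 line(s) (total 0); column heights now [8 8 9 10 0], max=10
Drop 6: O rot2 at col 0 lands with bottom-row=8; cleared 0 line(s) (total 0); column heights now [10 10 9 10 0], max=10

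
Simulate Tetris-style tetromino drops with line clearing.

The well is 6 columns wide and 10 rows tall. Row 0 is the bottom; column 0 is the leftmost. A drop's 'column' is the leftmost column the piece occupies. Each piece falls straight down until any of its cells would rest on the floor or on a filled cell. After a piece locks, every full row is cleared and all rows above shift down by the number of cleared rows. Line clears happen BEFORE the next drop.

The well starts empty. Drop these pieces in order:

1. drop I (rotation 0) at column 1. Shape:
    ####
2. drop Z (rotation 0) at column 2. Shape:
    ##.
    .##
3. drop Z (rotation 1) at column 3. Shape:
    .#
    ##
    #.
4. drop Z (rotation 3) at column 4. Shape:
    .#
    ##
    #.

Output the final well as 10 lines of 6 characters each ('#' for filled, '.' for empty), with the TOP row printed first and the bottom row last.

Answer: ......
.....#
....##
....#.
....#.
...##.
...#..
..##..
...##.
.####.

Derivation:
Drop 1: I rot0 at col 1 lands with bottom-row=0; cleared 0 line(s) (total 0); column heights now [0 1 1 1 1 0], max=1
Drop 2: Z rot0 at col 2 lands with bottom-row=1; cleared 0 line(s) (total 0); column heights now [0 1 3 3 2 0], max=3
Drop 3: Z rot1 at col 3 lands with bottom-row=3; cleared 0 line(s) (total 0); column heights now [0 1 3 5 6 0], max=6
Drop 4: Z rot3 at col 4 lands with bottom-row=6; cleared 0 line(s) (total 0); column heights now [0 1 3 5 8 9], max=9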